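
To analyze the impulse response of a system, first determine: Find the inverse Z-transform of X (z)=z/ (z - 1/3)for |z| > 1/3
Standard pair: z/(z-a) <-> a^n*u[n] for causal signals
With a = 1/3: x[n] = (1/3)^n*u[n]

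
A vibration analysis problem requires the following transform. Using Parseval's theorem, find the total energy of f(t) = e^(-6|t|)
Parseval's theorem: E = integral |f(t)|^2 dt = (1/2pi) integral |F(omega)|^2 domega
E = integral_{-inf}^{inf} e^(-12|t|) dt = 2 * integral_0^inf e^(-12t) dt = 2/(2 * 6) = 1/6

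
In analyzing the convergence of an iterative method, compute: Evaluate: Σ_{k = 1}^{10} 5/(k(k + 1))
Partial fractions: 5/(k(k + 1))=5/k - 5/(k + 1)
Telescoping sum: 5(1 - 1/11)=5·10/11

Answer: 50/11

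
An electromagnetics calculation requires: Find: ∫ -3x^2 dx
Using power rule: ∫ -3x^2 dx=-3/3 x^3+C=-x^3+C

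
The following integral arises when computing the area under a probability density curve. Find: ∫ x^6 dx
Using power rule: ∫ x^6 dx = 1/7 x^7+C = (1/7)x^7+C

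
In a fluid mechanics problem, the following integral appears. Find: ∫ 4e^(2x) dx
Since d/dx[e^(2x)] = 2e^(2x), we get 2 e^(2x) + C

Answer: 2e^(2x) + C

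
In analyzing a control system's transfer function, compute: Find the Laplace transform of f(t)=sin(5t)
L{sin(wt)}=w/(s² + w²)
L{sin(5t)}=5/(s² + 25)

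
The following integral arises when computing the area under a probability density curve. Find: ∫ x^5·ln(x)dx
By parts: u = ln(x), dv = x^5 dx
du = 1/x dx, v = x^6/6
= x^6·ln(x)/6 - ∫ x^5/6 dx
= x^6·ln(x)/6 - x^6/36 + C

Answer: x^6(ln(x)/6 - 1/36) + C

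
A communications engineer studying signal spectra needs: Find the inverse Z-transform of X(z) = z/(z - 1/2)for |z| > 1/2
Standard pair: z/(z-a) <-> a^n * u[n] for causal signals
With a=1/2: x[n]=(1/2)^n * u[n]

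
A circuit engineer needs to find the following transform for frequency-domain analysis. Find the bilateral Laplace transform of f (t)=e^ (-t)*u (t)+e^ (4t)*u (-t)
For e^(-t) * u(t): L = 1/(s+1), Re(s) > -1
For e^(4t) * u(-t): L = -1/(s-4), Re(s) < 4
Combined: F(s) = 1/(s+1)-1/(s-4), -1 < Re(s) < 4

Answer: 1/(s+1)-1/(s-4), ROC: -1 < Re(s) < 4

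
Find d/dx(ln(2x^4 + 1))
Chain rule: d/dx[ln(u)]=u'/u where u=2x^4+1
u'=8x^3

Answer: (8x^3)/(2x^4+1)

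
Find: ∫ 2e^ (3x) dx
Since d/dx[e^(3x)] = 3e^(3x), we get 2/3 e^(3x) + C

Answer: (2/3)e^(3x) + C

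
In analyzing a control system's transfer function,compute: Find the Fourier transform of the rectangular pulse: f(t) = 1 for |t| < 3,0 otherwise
F(omega) = integral from -3 to 3 of e^(-j*omega*t) dt
= 2*sin(3*omega)/omega = 6*sinc(3*omega/pi)

Answer: 2*sin(3*omega)/omega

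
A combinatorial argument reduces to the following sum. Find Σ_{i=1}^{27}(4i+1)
=4·Σ i + 1·27=4·378 + 27=1539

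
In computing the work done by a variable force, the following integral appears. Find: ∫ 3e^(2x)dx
Since d/dx[e^(2x)] = 2e^(2x), we get 3/2 e^(2x)+C

Answer: (3/2)e^(2x)+C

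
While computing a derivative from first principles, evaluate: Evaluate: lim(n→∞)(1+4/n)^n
This is the definition of e^4: lim(1+4/n)^n=e^4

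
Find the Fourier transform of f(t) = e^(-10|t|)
Using the standard pair: F{e^(-a|t|)} = 2a/(a^2 + omega^2)
With a = 10: F(omega) = 20/(100 + omega^2)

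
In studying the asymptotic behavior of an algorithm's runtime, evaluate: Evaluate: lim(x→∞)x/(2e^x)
Apply L'Hôpital 1 times (∞/∞ each time):
Eventually get 1!/(2e^x) → 0

Answer: 0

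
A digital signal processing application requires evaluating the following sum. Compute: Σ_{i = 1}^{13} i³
Using formula: Σ i^3=[n(n+1)/2]²=[13·14/2]²=8281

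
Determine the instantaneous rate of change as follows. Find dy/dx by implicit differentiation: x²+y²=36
Differentiate both sides: 2x + 2y·(dy/dx) = 0
Solve: dy/dx = -2x/(2y) = -x/y

Answer: dy/dx = -x/y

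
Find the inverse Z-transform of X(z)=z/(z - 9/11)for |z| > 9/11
Standard pair: z/(z-a) <-> a^n * u[n] for causal signals
With a=9/11: x[n]=(9/11)^n * u[n]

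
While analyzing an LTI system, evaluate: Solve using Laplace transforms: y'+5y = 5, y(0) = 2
Take L of both sides: sY(s) - 2 + 5Y(s)=5/s
Y(s)(s + 5)=5/s + 2
Y(s)=5/(s(s + 5)) + 2/(s + 5)
Partial fractions: 5/(s(s + 5))=1/s - 1/(s + 5)
So Y(s)=1/s + 1/(s + 5)
Inverse transform (L^(-1){1/s}=1, L^(-1){1/(s + 5)}=e^(-5t)):

Answer: y(t)=1 + e^(-5t)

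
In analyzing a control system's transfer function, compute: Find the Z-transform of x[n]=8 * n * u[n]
Z{n*u[n]}=z/(z-1)^2
By linearity: Z{8*n*u[n]}=8z/(z-1)^2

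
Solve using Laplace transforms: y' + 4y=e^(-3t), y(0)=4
Take L: sY - 4 + 4Y=1/(s + 3)
Y(s + 4)=1/(s + 3) + 4
Y=1/((s + 3)(s + 4)) + 4/(s + 4)
Partial fractions: 1/((s + 3)(s + 4))=1/(s + 3) - 1/(s + 4)
So Y=1/(s + 3) + 3/(s + 4)
Inverse Laplace transform (L^(-1){1/(s + 3)}=e^(-3t), L^(-1){1/(s + 4)}=e^(-4t)):

Answer: y(t)=1·e^(-3t) + 3·e^(-4t)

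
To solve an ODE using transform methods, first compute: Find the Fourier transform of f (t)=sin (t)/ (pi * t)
sin(W*t)/(pi*t)=(W/pi)*sinc(W*t/pi) is the impulse response of the ideal low-pass filter with cutoff W (here W=1).
Its Fourier transform is a rectangular function:
F(omega)=1 for |omega| < 1, 0 otherwise

Answer: rect(omega/2) [i.e., 1 for |omega| < 1, 0 otherwise]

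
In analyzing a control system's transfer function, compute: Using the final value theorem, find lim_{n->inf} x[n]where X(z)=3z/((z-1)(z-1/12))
Final value theorem: lim x[n] = lim_{z->1} (z-1)*X(z)
(z-1)*X(z) = 3z/(z-1/12)
As z->1: 3/(1-1/12) = 3/(11/12) = 36/11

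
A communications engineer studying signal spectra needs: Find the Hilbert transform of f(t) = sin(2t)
The Hilbert transform shifts each frequency component by -pi/2.
H{sin(wt)}=-cos(wt)
With w=2: H{sin(2t)}=-cos(2t)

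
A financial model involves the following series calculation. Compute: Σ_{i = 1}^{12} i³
Using formula: Σ i^3 = [n(n+1)/2]² = [12·13/2]² = 6084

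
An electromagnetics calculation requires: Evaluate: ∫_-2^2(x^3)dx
Step 1: Find antiderivative F(x) = (1/4)x^4
Step 2: F(2) - F(-2) = 4 - (4) = 0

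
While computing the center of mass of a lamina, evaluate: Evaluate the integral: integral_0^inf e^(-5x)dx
integral_0^inf e^(-5x) dx = [-1/5 * e^(-5x)]_0^inf
= 0 - (-1/5) = 1/5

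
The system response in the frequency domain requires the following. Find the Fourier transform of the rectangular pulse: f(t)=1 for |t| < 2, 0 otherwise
F(omega) = integral from -2 to 2 of e^(-j*omega*t) dt
= 2*sin(2*omega)/omega = 4*sinc(2*omega/pi)

Answer: 2*sin(2*omega)/omega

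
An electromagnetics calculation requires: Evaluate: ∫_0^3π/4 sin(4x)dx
Antiderivative: -cos(4x)/4
Evaluate at bounds: [-cos(4·3π/4)/4] - [-cos(4·0)/4]
= (-(-1) + (1))/4 = 1/2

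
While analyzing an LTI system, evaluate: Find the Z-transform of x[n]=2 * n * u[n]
Z{n * u[n]}=z/(z-1)^2
By linearity: Z{2 * n * u[n]}=2z/(z-1)^2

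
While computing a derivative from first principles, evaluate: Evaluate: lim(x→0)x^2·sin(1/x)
Squeeze theorem: -|x^2| ≤ x^2·sin(1/x) ≤ |x^2|
Since x^2 → 0 as x → 0, by squeeze theorem the limit is 0

Answer: 0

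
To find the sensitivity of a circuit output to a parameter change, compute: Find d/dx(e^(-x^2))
Chain rule: d/dx[e^u]=e^u · u' where u=-x^2
u'=-2x

Answer: -2x·e^(-x^2)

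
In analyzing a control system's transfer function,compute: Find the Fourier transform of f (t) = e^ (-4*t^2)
The Fourier transform of a Gaussian e^(-a * t^2) is sqrt(pi/a) * e^(-omega^2/(4a)).
With a = 4: F(omega) = sqrt(pi)/2 * e^(-omega^2/16)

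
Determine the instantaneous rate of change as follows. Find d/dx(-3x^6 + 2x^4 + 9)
Power rule: d/dx(ax^n) = n·a·x^(n-1)
Term by term: -18·x^5 + 8·x^3

Answer: -18x^5 + 8x^3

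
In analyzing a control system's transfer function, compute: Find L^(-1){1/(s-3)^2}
L^(-1){1/(s-a)^n} = t^(n-1)·e^(at)/(n-1)!
Here a = 3, n = 2: t^1·e^(3t)/1

Answer: t·e^(3t)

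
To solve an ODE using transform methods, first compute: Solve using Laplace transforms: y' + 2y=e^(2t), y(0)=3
Take L: sY - 3 + 2Y = 1/(s-2)
Y(s + 2) = 1/(s-2) + 3
Y = 1/((s-2)(s + 2)) + 3/(s + 2)
Partial fractions: 1/((s-2)(s + 2)) = (1/4)/(s-2) - (1/4)/(s + 2)
So Y = (1/4)/(s-2) + (11/4)/(s + 2)
Inverse Laplace transform (L^(-1){1/(s-2)} = e^(2t), L^(-1){1/(s + 2)} = e^(-2t)):

Answer: y(t) = (1/4)·e^(2t) + (11/4)·e^(-2t)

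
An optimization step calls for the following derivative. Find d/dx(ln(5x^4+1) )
Chain rule: d/dx[ln(u)]=u'/u where u=5x^4+1
u'=20x^3

Answer: (20x^3)/(5x^4+1)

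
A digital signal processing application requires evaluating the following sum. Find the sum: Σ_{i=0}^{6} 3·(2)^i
Geometric series: S=a(1 - r^n)/(1 - r)
a=3, r=2, n=7
S=3(1 - 128)/-1=381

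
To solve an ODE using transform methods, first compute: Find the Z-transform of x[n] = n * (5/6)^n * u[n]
Using the property Z{n*a^n*u[n]} = az/(z-a)^2
With a = 5/6: X(z) = (5/6)z/(z - 5/6)^2, |z| > 5/6

Answer: (5/6)z/(z - 5/6)^2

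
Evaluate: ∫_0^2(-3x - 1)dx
Step 1: Find antiderivative F(x)=(-3/2)x^2 - x
Step 2: F(2) - F(0)=-8 - (0)=-8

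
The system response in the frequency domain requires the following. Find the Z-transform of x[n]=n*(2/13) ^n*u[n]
Using the property Z{n * a^n * u[n]}=az/(z-a)^2
With a=2/13: X(z)=(2/13)z/(z - 2/13)^2, |z| > 2/13

Answer: (2/13)z/(z - 2/13)^2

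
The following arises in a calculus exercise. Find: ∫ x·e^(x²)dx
Let u=x², du=2x dx
∫ (1/2)e^u du=e^u/2 + C

Answer: e^(x²)/2 + C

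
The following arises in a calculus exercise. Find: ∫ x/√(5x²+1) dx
Let u=5x²+1, du=10x dx
∫ (1/10)·u^(-1/2) du=√u/5+C

Answer: √(5x²+1)/5+C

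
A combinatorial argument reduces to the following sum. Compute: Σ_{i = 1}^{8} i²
Using formula: Σ i^2 = n(n + 1)(2n + 1)/6 = 8·9·17/6 = 204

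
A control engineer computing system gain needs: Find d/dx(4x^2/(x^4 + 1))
Quotient rule: (f/g)'=(f'g - fg')/g²
f=4x^2, f'=8x
g=x^4+1, g'=4x^3

Answer: (8x·(x^4+1)-16x^5)/(x^4+1)²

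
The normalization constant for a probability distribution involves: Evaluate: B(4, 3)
B(x,y) = Γ(x)Γ(y)/Γ(x + y) = (x-1)!(y-1)!/(x + y-1)!
B(4,3) = 3!·2!/6! = 1/60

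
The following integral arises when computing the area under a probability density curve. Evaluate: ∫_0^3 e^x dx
Antiderivative: e^x
Evaluate: (e^3 - 1)

Answer: e^3 - 1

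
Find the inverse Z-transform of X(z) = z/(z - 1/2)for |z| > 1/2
Standard pair: z/(z-a) <-> a^n*u[n] for causal signals
With a = 1/2: x[n] = (1/2)^n*u[n]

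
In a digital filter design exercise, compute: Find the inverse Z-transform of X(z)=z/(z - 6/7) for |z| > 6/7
Standard pair: z/(z-a) <-> a^n*u[n] for causal signals
With a=6/7: x[n]=(6/7)^n*u[n]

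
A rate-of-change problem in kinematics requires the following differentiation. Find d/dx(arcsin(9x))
d/dx[arcsin(u)]=u'/√(1-u²), u=9x, u'=9

Answer: 9/√(1 - 81x²)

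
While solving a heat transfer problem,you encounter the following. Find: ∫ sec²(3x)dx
Since d/dx[tan(3x)]=3sec²(3x), integral=tan(3x)/3 + C

Answer: (1/3)tan(3x) + C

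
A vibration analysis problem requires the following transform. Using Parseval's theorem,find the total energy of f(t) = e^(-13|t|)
Parseval's theorem: E=integral |f(t)|^2 dt=(1/2pi) integral |F(omega)|^2 domega
E=integral_{-inf}^{inf} e^(-26|t|) dt=2*integral_0^inf e^(-26t) dt=2/(2*13)=1/13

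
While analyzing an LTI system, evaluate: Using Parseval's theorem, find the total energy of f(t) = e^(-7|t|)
Parseval's theorem: E = integral |f(t)|^2 dt = (1/2pi) integral |F(omega)|^2 domega
E = integral_{-inf}^{inf} e^(-14|t|) dt = 2*integral_0^inf e^(-14t) dt = 2/(2*7) = 1/7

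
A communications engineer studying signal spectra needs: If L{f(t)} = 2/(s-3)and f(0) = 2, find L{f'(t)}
L{f'(t)} = s·F(s) - f(0) = 2s/(s-3) - 2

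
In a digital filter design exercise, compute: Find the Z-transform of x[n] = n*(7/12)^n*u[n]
Using the property Z{n * a^n * u[n]}=az/(z-a)^2
With a=7/12: X(z)=(7/12)z/(z - 7/12)^2, |z| > 7/12

Answer: (7/12)z/(z - 7/12)^2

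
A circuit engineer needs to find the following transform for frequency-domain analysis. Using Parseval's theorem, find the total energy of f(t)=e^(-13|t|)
Parseval's theorem: E = integral |f(t)|^2 dt = (1/2pi) integral |F(omega)|^2 domega
E = integral_{-inf}^{inf} e^(-26|t|) dt = 2*integral_0^inf e^(-26t) dt = 2/(2*13) = 1/13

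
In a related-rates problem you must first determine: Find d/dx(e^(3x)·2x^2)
Product rule: (fg)'=f'g+fg'
f=e^(3x), f'=3·e^(3x)
g=2x^2, g'=4x

Answer: 6·e^(3x)·x^2+4·e^(3x)·x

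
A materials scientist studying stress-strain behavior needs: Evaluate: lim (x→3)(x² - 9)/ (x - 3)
Factor: (x² - 9) = (x-3)(x+3)
Cancel (x-3): lim(x→3) (x+3) = 6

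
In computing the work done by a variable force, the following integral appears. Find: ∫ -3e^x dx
Since d/dx[e^x]=+ e^x, we get -3e^x + C

Answer: -3e^x + C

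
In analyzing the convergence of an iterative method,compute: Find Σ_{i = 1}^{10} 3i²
= 3·n(n + 1)(2n + 1)/6 = 3·10·11·21/6 = 1155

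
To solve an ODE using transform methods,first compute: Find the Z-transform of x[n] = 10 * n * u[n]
Z{n*u[n]}=z/(z-1)^2
By linearity: Z{10*n*u[n]}=10z/(z-1)^2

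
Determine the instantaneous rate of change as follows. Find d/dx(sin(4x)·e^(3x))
Product rule: (fg)' = f'g+fg'
f = sin(4x), f' = 4·cos(4x)
g = e^(3x), g' = 3·e^(3x)

Answer: 4·cos(4x)·e^(3x)+3·sin(4x)·e^(3x)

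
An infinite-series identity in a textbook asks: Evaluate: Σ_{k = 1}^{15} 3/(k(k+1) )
Partial fractions: 3/(k(k+1)) = 3/k - 3/(k+1)
Telescoping sum: 3(1-1/16) = 3·15/16

Answer: 45/16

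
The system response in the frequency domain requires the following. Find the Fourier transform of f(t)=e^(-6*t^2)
The Fourier transform of a Gaussian e^(-a * t^2) is sqrt(pi/a) * e^(-omega^2/(4a)).
With a=6: F(omega)=sqrt(pi/6) * e^(-omega^2/24)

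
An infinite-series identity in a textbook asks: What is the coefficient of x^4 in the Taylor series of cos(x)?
cos(x) = Σ (-1)^k x^(2k)/(2k)!
For x^4: (-1)^2/4! = 1/24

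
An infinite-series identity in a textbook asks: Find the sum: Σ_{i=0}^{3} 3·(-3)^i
Geometric series: S=a(1 - r^n)/(1 - r)
a=3, r=-3, n=4
S=3(1 - 81)/4=-60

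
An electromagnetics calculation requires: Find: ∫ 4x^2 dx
Using power rule: ∫ 4x^2 dx = 4/3 x^3 + C = (4/3)x^3 + C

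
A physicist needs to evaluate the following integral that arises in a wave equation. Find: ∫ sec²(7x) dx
Since d/dx[tan(7x)]=7sec²(7x), integral=tan(7x)/7 + C

Answer: (1/7)tan(7x) + C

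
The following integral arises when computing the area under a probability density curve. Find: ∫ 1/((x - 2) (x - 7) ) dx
Partial fractions: 1/((x-2)(x-7)) = A/(x-2)+B/(x-7)
A = -1/5, B = 1/5
∫ [-1/5· 1/(x-2)+1/5· 1/(x-7)] dx
= (1/5)[ln|x-7| - ln|x-2|]+C

Answer: (1/5)·ln|(x-7)/(x-2)|+C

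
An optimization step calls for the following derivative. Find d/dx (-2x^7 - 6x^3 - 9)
Power rule: d/dx(ax^n)=n·a·x^(n-1)
Term by term: -14·x^6 - 18·x^2

Answer: -14x^6 - 18x^2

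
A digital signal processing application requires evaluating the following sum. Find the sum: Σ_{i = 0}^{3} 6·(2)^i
Geometric series: S = a(1 - r^n)/(1 - r)
a = 6, r = 2, n = 4
S = 6(1 - 16)/-1 = 90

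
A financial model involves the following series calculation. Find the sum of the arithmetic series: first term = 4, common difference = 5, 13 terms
Last term: a_n = 4 + (13 - 1)·5 = 64
Sum = n(a_1 + a_n)/2 = 13(4 + 64)/2 = 442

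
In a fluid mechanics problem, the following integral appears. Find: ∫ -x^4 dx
Using power rule: ∫ -x^4 dx = -1/5 x^5 + C = (-1/5)x^5 + C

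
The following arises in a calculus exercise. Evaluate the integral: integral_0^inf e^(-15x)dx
integral_0^inf e^(-15x) dx=[-1/15 * e^(-15x)]_0^inf
=0 - (-1/15)=1/15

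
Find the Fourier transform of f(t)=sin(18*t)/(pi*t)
sin(W*t)/(pi*t) = (W/pi)*sinc(W*t/pi) is the impulse response of the ideal low-pass filter with cutoff W (here W = 18).
Its Fourier transform is a rectangular function:
F(omega) = 1 for |omega| < 18, 0 otherwise

Answer: rect(omega/36) [i.e., 1 for |omega| < 18, 0 otherwise]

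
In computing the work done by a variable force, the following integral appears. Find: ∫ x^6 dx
Using power rule: ∫ x^6 dx=1/7 x^7 + C=(1/7)x^7 + C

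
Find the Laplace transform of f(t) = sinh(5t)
L{sinh(at)} = a/(s²-a²)
L{sinh(5t)} = 5/(s²-25)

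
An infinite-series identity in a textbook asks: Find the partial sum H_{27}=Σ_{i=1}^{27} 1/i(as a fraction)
H_27=1+1/2+1/3+...+1/27
=312536252003/80313433200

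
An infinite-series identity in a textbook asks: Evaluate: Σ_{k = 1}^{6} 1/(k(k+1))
Partial fractions: 1/(k(k + 1))=1/k - 1/(k + 1)
Telescoping sum: 1(1 - 1/7)=1·6/7

Answer: 6/7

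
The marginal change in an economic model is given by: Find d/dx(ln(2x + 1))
Chain rule: d/dx[ln(u)] = u'/u where u = 2x + 1
u' = 2

Answer: (2)/(2x + 1)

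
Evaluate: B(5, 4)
B(x,y)=Γ(x)Γ(y)/Γ(x + y)=(x-1)!(y-1)!/(x + y-1)!
B(5,4)=4!·3!/8!=1/280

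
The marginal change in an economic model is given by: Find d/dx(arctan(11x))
d/dx[arctan(u)] = u'/(1 + u²), u = 11x, u' = 11

Answer: 11/(1 + 121x²)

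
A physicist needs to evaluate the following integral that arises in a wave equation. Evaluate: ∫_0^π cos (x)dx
Antiderivative: sin(x)
Evaluate at bounds: [sin(1·π)/1] - [sin(1·0)/1]
= ((0) - (0))/1 = 0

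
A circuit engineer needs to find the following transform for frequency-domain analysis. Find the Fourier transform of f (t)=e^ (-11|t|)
Using the standard pair: F{e^(-a|t|)}=2a/(a^2 + omega^2)
With a=11: F(omega)=22/(121 + omega^2)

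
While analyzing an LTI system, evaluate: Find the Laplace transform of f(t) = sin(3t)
L{sin(wt)}=w/(s² + w²)
L{sin(3t)}=3/(s² + 9)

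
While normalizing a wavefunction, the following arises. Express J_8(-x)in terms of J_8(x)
For integer n: J_n(-x) = (-1)^n J_n(x)
With n = 8: J_8(-x) = (-1)^8 J_8(x) = J_8(x)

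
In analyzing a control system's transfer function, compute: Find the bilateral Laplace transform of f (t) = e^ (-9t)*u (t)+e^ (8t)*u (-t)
For e^(-9t)*u(t): L = 1/(s + 9), Re(s) > -9
For e^(8t)*u(-t): L = -1/(s-8), Re(s) < 8
Combined: F(s) = 1/(s + 9) - 1/(s-8), -9 < Re(s) < 8

Answer: 1/(s + 9) - 1/(s-8), ROC: -9 < Re(s) < 8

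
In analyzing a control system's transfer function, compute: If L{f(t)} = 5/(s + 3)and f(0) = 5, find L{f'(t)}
L{f'(t)} = s·F(s) - f(0) = 5s/(s + 3) - 5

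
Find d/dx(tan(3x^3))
Chain rule: d/dx[tan(u)]=sec²(u)·u' where u=3x^3
u'=9x^2

Answer: 9x^2·sec²(3x^3)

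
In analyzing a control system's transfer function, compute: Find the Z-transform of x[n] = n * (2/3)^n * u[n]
Using the property Z{n * a^n * u[n]} = az/(z-a)^2
With a = 2/3: X(z) = (2/3)z/(z - 2/3)^2, |z| > 2/3

Answer: (2/3)z/(z - 2/3)^2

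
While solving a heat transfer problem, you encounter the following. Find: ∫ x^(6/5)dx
Power rule: ∫ x^(6/5) dx=x^(11/5)/(11/5)+C

Answer: (5/11)·x^(11/5)+C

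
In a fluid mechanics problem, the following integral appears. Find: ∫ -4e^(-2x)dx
Since d/dx[e^(-2x)] = -2e^(-2x), we get 2 e^(-2x) + C

Answer: 2e^(-2x) + C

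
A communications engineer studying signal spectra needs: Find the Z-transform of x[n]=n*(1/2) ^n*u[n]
Using the property Z{n * a^n * u[n]} = az/(z-a)^2
With a = 1/2: X(z) = (1/2)z/(z - 1/2)^2, |z| > 1/2

Answer: (1/2)z/(z - 1/2)^2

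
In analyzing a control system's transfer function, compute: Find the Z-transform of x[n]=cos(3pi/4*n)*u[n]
Z{cos(w0 * n) * u[n]} = z(z - cos(w0))/(z^2-2z * cos(w0)+1)
With w0 = 3pi/4: X(z) = z(z - cos(3pi/4))/(z^2-2z * cos(3pi/4)+1)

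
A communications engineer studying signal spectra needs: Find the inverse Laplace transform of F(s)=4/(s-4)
L^(-1){4/(s-a)}=c·e^(at)
Here a=4, c=4

Answer: 4e^(4t)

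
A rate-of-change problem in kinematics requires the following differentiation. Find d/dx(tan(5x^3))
Chain rule: d/dx[tan(u)]=sec²(u)·u' where u=5x^3
u'=15x^2

Answer: 15x^2·sec²(5x^3)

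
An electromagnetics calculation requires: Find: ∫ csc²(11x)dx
Since d/dx[-cot(11x)] = 11csc²(11x), integral = -cot(11x)/11 + C

Answer: (-1/11)cot(11x) + C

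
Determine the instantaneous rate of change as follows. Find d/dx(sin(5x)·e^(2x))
Product rule: (fg)'=f'g+fg'
f=sin(5x), f'=5·cos(5x)
g=e^(2x), g'=2·e^(2x)

Answer: 5·cos(5x)·e^(2x)+2·sin(5x)·e^(2x)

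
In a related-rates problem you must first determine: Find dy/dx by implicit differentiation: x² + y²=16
Differentiate both sides: 2x+2y·(dy/dx)=0
Solve: dy/dx=-2x/(2y)=-x/y

Answer: dy/dx=-x/y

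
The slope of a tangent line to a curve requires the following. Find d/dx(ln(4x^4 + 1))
Chain rule: d/dx[ln(u)]=u'/u where u=4x^4 + 1
u'=16x^3

Answer: (16x^3)/(4x^4 + 1)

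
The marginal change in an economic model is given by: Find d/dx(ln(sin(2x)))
Chain rule: d/dx[ln(u)]=u'/u where u=sin(2x)
u'=2cos(2x)

Answer: (2cos(2x))/(sin(2x))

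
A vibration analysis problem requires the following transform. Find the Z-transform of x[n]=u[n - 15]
Using the time-shift property: Z{u[n-15]}=z^(-15) * z/(z-1)
=z^(-14)/(z-1)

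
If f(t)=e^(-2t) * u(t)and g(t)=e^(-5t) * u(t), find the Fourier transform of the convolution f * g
By the convolution theorem: F{f * g} = F(omega) * G(omega)
F(omega) = 1/(2+j * omega), G(omega) = 1/(5+j * omega)
F{f * g} = 1/((2+j * omega)(5+j * omega))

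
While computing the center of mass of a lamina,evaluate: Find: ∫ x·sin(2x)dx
By parts: u=x, dv=sin(2x) dx
du=dx, v=-cos(2x)/2
=-x·cos(2x)/2 + sin(2x)/2² + C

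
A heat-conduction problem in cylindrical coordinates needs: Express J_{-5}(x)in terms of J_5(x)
For integer n: J_{-n}(x)=(-1)^n J_n(x)
With n=5: J_{-5}(x)=(-1)^5 J_5(x)=-J_5(x)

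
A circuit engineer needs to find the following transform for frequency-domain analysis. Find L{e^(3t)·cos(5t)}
First shifting: L{e^(at)f(t)} = F(s-a)
L{cos(5t)} = s/(s²+25)
Shift: (s-3)/((s-3)²+25)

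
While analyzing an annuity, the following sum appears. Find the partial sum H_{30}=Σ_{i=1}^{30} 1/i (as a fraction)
H_30 = 1+1/2+1/3+...+1/30
= 9304682830147/2329089562800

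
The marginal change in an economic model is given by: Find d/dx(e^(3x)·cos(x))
Product rule: (fg)' = f'g+fg'
f = e^(3x), f' = 3·e^(3x)
g = cos(x), g' = -sin(x)

Answer: 3·e^(3x)·cos(x) - e^(3x)·sin(x)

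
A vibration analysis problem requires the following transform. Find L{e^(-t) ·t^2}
First shifting: L{e^(at)f(t)} = F(s-a)
L{t^2} = 2/s^3
Shift s → s + 1: 2/(s + 1)^3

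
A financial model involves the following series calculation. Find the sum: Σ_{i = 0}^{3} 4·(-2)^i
Geometric series: S = a(1 - r^n)/(1 - r)
a = 4, r = -2, n = 4
S = 4(1-16)/3 = -20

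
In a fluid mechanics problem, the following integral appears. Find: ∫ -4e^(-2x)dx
Since d/dx[e^(-2x)]=-2e^(-2x), we get 2 e^(-2x) + C

Answer: 2e^(-2x) + C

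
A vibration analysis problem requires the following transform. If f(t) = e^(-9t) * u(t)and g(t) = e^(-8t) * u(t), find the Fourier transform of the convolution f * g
By the convolution theorem: F{f * g} = F(omega) * G(omega)
F(omega) = 1/(9 + j * omega), G(omega) = 1/(8 + j * omega)
F{f * g} = 1/((9 + j * omega)(8 + j * omega))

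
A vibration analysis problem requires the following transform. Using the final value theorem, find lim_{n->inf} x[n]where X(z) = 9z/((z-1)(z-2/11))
Final value theorem: lim x[n]=lim_{z->1} (z-1) * X(z)
(z-1) * X(z)=9z/(z-2/11)
As z->1: 9/(1-2/11)=9/(9/11)=11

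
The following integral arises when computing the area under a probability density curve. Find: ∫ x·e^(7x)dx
Integration by parts: u = x, dv = e^(7x) dx
du = dx, v = e^(7x)/7
= x·e^(7x)/7 - ∫ e^(7x)/7 dx
= x·e^(7x)/7 - e^(7x)/49+C

Answer: e^(7x)(x/7-1/49)+C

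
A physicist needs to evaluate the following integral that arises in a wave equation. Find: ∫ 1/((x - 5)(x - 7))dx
Partial fractions: 1/((x-5)(x-7)) = A/(x-5)+B/(x-7)
A = -1/2, B = 1/2
∫ [-1/2· 1/(x-5)+1/2· 1/(x-7)] dx
= (1/2)[ln|x-7| - ln|x-5|]+C

Answer: (1/2)·ln|(x-7)/(x-5)|+C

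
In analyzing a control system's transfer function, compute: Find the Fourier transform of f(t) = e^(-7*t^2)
The Fourier transform of a Gaussian e^(-a*t^2) is sqrt(pi/a)*e^(-omega^2/(4a)).
With a=7: F(omega)=sqrt(pi/7)*e^(-omega^2/28)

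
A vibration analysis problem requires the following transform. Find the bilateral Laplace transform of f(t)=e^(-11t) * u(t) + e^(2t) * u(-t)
For e^(-11t) * u(t): L=1/(s + 11), Re(s) > -11
For e^(2t) * u(-t): L=-1/(s-2), Re(s) < 2
Combined: F(s)=1/(s + 11) - 1/(s-2), -11 < Re(s) < 2

Answer: 1/(s + 11) - 1/(s-2), ROC: -11 < Re(s) < 2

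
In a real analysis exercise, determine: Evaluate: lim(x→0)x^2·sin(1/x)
Squeeze theorem: -|x^2| ≤ x^2·sin(1/x) ≤ |x^2|
Since x^2 → 0 as x → 0, by squeeze theorem the limit is 0

Answer: 0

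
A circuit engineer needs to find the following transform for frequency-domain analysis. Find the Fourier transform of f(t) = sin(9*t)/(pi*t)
sin(W * t)/(pi * t)=(W/pi) * sinc(W * t/pi) is the impulse response of the ideal low-pass filter with cutoff W (here W=9).
Its Fourier transform is a rectangular function:
F(omega)=1 for |omega| < 9, 0 otherwise

Answer: rect(omega/18) [i.e., 1 for |omega| < 9, 0 otherwise]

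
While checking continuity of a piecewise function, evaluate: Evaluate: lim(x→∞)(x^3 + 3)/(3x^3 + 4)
Divide numerator and denominator by x^3:
lim (1+3/x^3)/(3+4/x^3)=1/3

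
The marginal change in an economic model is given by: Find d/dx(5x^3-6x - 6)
Power rule: d/dx(ax^n)=n·a·x^(n-1)
Term by term: 15·x^2 - 6

Answer: 15x^2 - 6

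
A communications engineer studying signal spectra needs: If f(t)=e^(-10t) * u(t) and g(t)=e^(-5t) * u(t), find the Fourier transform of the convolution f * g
By the convolution theorem: F{f*g} = F(omega)*G(omega)
F(omega) = 1/(10+j*omega), G(omega) = 1/(5+j*omega)
F{f*g} = 1/((10+j*omega)(5+j*omega))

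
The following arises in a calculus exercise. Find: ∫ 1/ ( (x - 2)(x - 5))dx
Partial fractions: 1/((x-2)(x-5))=A/(x-2)+B/(x-5)
A=-1/3, B=1/3
∫ [-1/3· 1/(x-2)+1/3· 1/(x-5)] dx
=(1/3)[ln|x-5| - ln|x-2|]+C

Answer: (1/3)·ln|(x-5)/(x-2)|+C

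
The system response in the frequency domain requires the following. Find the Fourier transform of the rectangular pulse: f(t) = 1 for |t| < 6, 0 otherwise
F(omega)=integral from -6 to 6 of e^(-j * omega * t) dt
=2 * sin(6 * omega)/omega=12 * sinc(6 * omega/pi)

Answer: 2 * sin(6 * omega)/omega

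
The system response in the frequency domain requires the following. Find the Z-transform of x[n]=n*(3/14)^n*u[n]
Using the property Z{n * a^n * u[n]} = az/(z-a)^2
With a = 3/14: X(z) = (3/14)z/(z - 3/14)^2, |z| > 3/14

Answer: (3/14)z/(z - 3/14)^2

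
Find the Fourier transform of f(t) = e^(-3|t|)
Using the standard pair: F{e^(-a|t|)} = 2a/(a^2 + omega^2)
With a = 3: F(omega) = 6/(9 + omega^2)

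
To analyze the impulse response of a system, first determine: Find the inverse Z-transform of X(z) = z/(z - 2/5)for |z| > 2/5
Standard pair: z/(z-a) <-> a^n*u[n] for causal signals
With a = 2/5: x[n] = (2/5)^n*u[n]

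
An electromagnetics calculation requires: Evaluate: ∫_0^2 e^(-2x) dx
Antiderivative: (1/(-2))e^(-2x)
Evaluate: (1/(-2))(e^-4-1)

Answer: (e^-4-1)/(-2)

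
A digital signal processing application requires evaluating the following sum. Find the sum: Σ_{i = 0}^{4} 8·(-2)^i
Geometric series: S=a(1 - r^n)/(1 - r)
a=8, r=-2, n=5
S=8(1+32)/3=88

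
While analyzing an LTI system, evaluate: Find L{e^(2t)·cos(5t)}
First shifting: L{e^(at)f(t)} = F(s-a)
L{cos(5t)} = s/(s²+25)
Shift: (s-2)/((s-2)²+25)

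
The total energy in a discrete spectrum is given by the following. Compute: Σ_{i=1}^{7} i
Using formula: Σ i^1=n(n + 1)/2=7·8/2=28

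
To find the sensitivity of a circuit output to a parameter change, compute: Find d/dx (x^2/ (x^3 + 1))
Quotient rule: (f/g)'=(f'g - fg')/g²
f=x^2, f'=2x
g=x^3+1, g'=3x^2

Answer: (2x·(x^3+1)-3x^4)/(x^3+1)²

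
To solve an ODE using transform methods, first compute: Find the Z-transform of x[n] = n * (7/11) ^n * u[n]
Using the property Z{n*a^n*u[n]}=az/(z-a)^2
With a=7/11: X(z)=(7/11)z/(z - 7/11)^2, |z| > 7/11

Answer: (7/11)z/(z - 7/11)^2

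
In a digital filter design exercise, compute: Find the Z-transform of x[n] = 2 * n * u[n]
Z{n * u[n]} = z/(z-1)^2
By linearity: Z{2 * n * u[n]} = 2z/(z-1)^2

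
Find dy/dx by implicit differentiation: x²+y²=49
Differentiate both sides: 2x+2y·(dy/dx) = 0
Solve: dy/dx = -2x/(2y) = -x/y

Answer: dy/dx = -x/y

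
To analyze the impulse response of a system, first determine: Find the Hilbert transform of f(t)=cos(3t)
The Hilbert transform shifts each frequency component by -pi/2.
H{cos(wt)}=sin(wt)
With w=3: H{cos(3t)}=sin(3t)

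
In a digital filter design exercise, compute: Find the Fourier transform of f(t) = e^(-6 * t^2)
The Fourier transform of a Gaussian e^(-a*t^2) is sqrt(pi/a)*e^(-omega^2/(4a)).
With a = 6: F(omega) = sqrt(pi/6)*e^(-omega^2/24)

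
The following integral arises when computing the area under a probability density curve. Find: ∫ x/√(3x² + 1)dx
Let u=3x²+1, du=6x dx
∫ (1/6)·u^(-1/2) du=√u/3+C

Answer: √(3x²+1)/3+C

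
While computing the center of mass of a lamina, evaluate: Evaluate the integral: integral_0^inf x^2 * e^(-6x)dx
This is a Gamma integral. Substitute u = 6x (du = 6 dx):
integral_0^inf x^2 * e^(-6x) dx = (1/6^3) integral_0^inf u^2 * e^(-u) du
= Gamma(3)/6^3 = 2!/6^3 = 2/216

Answer: 1/108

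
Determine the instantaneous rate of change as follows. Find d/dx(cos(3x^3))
Chain rule: d/dx[cos(u)]=-sin(u)·u' where u=3x^3
u'=9x^2

Answer: -9x^2·sin(3x^3)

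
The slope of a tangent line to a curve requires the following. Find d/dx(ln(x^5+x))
Chain rule: d/dx[ln(u)] = u'/u where u = x^5 + x
u' = 5x^4 + 1

Answer: (5x^4 + 1)/(x^5 + x)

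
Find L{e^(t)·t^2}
First shifting: L{e^(at)f(t)}=F(s-a)
L{t^2}=2/s^3
Shift s → s-1: 2/(s-1)^3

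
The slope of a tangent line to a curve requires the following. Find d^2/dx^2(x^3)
Apply power rule 2 times:
d^1: 3x^2
d^2: 6x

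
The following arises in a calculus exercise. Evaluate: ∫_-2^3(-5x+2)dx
Step 1: Find antiderivative F(x)=(-5/2)x^2+2x
Step 2: F(3) - F(-2)=-33/2 - (-14)=-5/2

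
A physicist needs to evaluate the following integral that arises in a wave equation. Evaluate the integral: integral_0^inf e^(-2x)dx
integral_0^inf e^(-2x) dx = [-1/2 * e^(-2x)]_0^inf
= 0 - (-1/2) = 1/2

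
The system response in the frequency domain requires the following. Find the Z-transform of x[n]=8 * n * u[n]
Z{n*u[n]} = z/(z-1)^2
By linearity: Z{8*n*u[n]} = 8z/(z-1)^2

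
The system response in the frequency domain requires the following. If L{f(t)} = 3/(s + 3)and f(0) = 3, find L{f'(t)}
L{f'(t)} = s·F(s) - f(0) = 3s/(s+3)-3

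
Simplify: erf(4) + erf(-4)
erf is odd: erf(-4)=-erf(4)
erf(4)+erf(-4)=erf(4) - erf(4)=0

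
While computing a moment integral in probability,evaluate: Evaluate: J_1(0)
J_n(0)=0 for all n > 0 (Bessel function of first kind)
J_1(0)=0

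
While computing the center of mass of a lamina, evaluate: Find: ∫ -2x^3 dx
Using power rule: ∫ -2x^3 dx=-2/4 x^4+C=(-1/2)x^4+C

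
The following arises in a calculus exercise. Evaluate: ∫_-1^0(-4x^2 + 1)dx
Step 1: Find antiderivative F(x) = (-4/3)x^3+x
Step 2: F(0) - F(-1) = 0 - (1/3) = -1/3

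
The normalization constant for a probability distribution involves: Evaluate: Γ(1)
Γ(n) = (n-1)! for positive integers
Γ(1) = 0! = 1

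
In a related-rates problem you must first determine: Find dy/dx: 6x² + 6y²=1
Differentiate: 12x+12y·(dy/dx) = 0
dy/dx = -12x/(12y) = -1·(x/y)

Answer: dy/dx = -1·(x/y)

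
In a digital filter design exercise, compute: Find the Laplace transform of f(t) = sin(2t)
L{sin(wt)}=w/(s² + w²)
L{sin(2t)}=2/(s² + 4)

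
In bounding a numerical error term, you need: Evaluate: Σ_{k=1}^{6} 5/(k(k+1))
Partial fractions: 5/(k(k+1))=5/k - 5/(k+1)
Telescoping sum: 5(1-1/7)=5·6/7

Answer: 30/7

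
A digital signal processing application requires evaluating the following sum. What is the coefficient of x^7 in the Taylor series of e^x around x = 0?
Taylor series of e^x = Σ x^n/n!
Coefficient of x^7 = 1/7! = 1/5040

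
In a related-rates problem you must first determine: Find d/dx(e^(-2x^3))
Chain rule: d/dx[e^u] = e^u · u' where u = -2x^3
u' = -6x^2

Answer: -6x^2·e^(-2x^3)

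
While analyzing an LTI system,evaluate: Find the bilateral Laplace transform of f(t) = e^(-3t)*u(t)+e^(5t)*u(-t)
For e^(-3t) * u(t): L=1/(s + 3), Re(s) > -3
For e^(5t) * u(-t): L=-1/(s-5), Re(s) < 5
Combined: F(s)=1/(s + 3) - 1/(s-5), -3 < Re(s) < 5

Answer: 1/(s + 3) - 1/(s-5), ROC: -3 < Re(s) < 5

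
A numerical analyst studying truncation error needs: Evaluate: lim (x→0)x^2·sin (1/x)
Squeeze theorem: -|x^2| ≤ x^2·sin(1/x) ≤ |x^2|
Since x^2 → 0 as x → 0, by squeeze theorem the limit is 0

Answer: 0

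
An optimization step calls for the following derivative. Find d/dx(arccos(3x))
d/dx[arccos(u)]=-u'/√(1-u²), u=3x, u'=3

Answer: -3/√(1-9x²)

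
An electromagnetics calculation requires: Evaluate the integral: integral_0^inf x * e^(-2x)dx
This is a Gamma integral. Substitute u = 2x (du = 2 dx):
integral_0^inf x*e^(-2x) dx = (1/2^2) integral_0^inf u^1*e^(-u) du
= Gamma(2)/2^2 = 1!/2^2 = 1/4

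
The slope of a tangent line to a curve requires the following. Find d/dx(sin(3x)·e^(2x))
Product rule: (fg)'=f'g + fg'
f=sin(3x), f'=3·cos(3x)
g=e^(2x), g'=2·e^(2x)

Answer: 3·cos(3x)·e^(2x) + 2·sin(3x)·e^(2x)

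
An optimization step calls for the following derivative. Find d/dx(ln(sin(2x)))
Chain rule: d/dx[ln(u)]=u'/u where u=sin(2x)
u'=2cos(2x)

Answer: (2cos(2x))/(sin(2x))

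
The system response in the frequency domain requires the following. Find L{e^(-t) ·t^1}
First shifting: L{e^(at)f(t)} = F(s-a)
L{t^1} = 1/s^2
Shift s → s+1: 1/(s+1)^2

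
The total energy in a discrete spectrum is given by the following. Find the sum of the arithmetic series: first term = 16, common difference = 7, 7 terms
Last term: a_n=16+(7-1)·7=58
Sum=n(a_1+a_n)/2=7(16+58)/2=259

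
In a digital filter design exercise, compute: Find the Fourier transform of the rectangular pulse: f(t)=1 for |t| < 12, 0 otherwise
F(omega) = integral from -12 to 12 of e^(-j*omega*t) dt
= 2*sin(12*omega)/omega = 24*sinc(12*omega/pi)

Answer: 2*sin(12*omega)/omega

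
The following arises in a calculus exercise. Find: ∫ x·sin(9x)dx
By parts: u = x, dv = sin(9x) dx
du = dx, v = -cos(9x)/9
= -x·cos(9x)/9+sin(9x)/9²+C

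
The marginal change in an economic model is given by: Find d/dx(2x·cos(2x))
Product rule: (fg)' = f'g + fg'
f = 2x, f' = 2
g = cos(2x), g' = -2·sin(2x)

Answer: 2·cos(2x) - 4x·sin(2x)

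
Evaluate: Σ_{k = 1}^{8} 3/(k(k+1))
Partial fractions: 3/(k(k+1))=3/k - 3/(k+1)
Telescoping sum: 3(1-1/9)=3·8/9

Answer: 8/3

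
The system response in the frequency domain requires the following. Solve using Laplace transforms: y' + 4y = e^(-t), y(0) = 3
Take L: sY - 3 + 4Y=1/(s + 1)
Y(s + 4)=1/(s + 1) + 3
Y=1/((s + 1)(s + 4)) + 3/(s + 4)
Partial fractions: 1/((s + 1)(s + 4))=(1/3)/(s + 1) - (1/3)/(s + 4)
So Y=(1/3)/(s + 1) + (8/3)/(s + 4)
Inverse Laplace transform (L^(-1){1/(s + 1)}=e^(-t), L^(-1){1/(s + 4)}=e^(-4t)):

Answer: y(t)=(1/3)·e^(-t) + (8/3)·e^(-4t)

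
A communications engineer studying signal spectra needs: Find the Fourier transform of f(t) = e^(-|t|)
Using the standard pair: F{e^(-a|t|)} = 2a/(a^2+omega^2)
With a = 1: F(omega) = 2/(1+omega^2)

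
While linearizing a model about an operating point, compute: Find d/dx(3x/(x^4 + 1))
Quotient rule: (f/g)'=(f'g - fg')/g²
f=3x, f'=3
g=x^4+1, g'=4x^3

Answer: (3·(x^4+1)-12x^4)/(x^4+1)²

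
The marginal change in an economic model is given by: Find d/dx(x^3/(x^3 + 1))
Quotient rule: (f/g)'=(f'g - fg')/g²
f=x^3, f'=3x^2
g=x^3+1, g'=3x^2

Answer: (3x^2·(x^3+1)-3x^5)/(x^3+1)²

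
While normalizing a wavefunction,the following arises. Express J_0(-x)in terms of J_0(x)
For integer n: J_n(-x) = (-1)^n J_n(x)
With n = 0: J_0(-x) = (-1)^0 J_0(x) = J_0(x)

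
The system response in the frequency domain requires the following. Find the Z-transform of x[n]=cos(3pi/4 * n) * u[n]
Z{cos(w0 * n) * u[n]}=z(z - cos(w0))/(z^2 - 2z * cos(w0) + 1)
With w0=3pi/4: X(z)=z(z - cos(3pi/4))/(z^2 - 2z * cos(3pi/4) + 1)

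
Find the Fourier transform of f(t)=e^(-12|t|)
Using the standard pair: F{e^(-a|t|)}=2a/(a^2 + omega^2)
With a=12: F(omega)=24/(144 + omega^2)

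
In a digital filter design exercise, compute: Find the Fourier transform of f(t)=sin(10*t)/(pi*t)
sin(W*t)/(pi*t)=(W/pi)*sinc(W*t/pi) is the impulse response of the ideal low-pass filter with cutoff W (here W=10).
Its Fourier transform is a rectangular function:
F(omega)=1 for |omega| < 10, 0 otherwise

Answer: rect(omega/20) [i.e., 1 for |omega| < 10, 0 otherwise]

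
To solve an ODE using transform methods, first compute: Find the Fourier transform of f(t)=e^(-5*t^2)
The Fourier transform of a Gaussian e^(-a*t^2) is sqrt(pi/a)*e^(-omega^2/(4a)).
With a=5: F(omega)=sqrt(pi/5)*e^(-omega^2/20)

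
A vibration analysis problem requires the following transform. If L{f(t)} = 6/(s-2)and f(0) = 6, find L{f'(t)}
L{f'(t)}=s·F(s) - f(0)=6s/(s-2) - 6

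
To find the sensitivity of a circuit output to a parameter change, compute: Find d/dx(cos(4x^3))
Chain rule: d/dx[cos(u)] = -sin(u)·u' where u = 4x^3
u' = 12x^2

Answer: -12x^2·sin(4x^3)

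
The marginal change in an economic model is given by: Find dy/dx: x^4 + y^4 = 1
Differentiate: 4x^3 + 4y^3·(dy/dx) = 0
dy/dx = -4x^3/(4y^3)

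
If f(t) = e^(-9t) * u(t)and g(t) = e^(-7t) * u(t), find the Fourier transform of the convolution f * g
By the convolution theorem: F{f * g} = F(omega) * G(omega)
F(omega) = 1/(9+j * omega), G(omega) = 1/(7+j * omega)
F{f * g} = 1/((9+j * omega)(7+j * omega))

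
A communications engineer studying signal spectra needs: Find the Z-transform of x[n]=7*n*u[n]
Z{n*u[n]} = z/(z-1)^2
By linearity: Z{7*n*u[n]} = 7z/(z-1)^2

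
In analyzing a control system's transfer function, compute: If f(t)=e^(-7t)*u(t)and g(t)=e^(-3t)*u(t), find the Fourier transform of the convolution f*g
By the convolution theorem: F{f*g} = F(omega)*G(omega)
F(omega) = 1/(7 + j*omega), G(omega) = 1/(3 + j*omega)
F{f*g} = 1/((7 + j*omega)(3 + j*omega))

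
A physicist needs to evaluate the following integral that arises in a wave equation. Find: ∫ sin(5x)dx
Using substitution u=5x: ∫ sin(u) du/5=-cos(u)/5 + C

Answer: (-1/5)cos(5x) + C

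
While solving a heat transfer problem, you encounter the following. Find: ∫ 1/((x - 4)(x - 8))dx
Partial fractions: 1/((x-4)(x-8))=A/(x-4)+B/(x-8)
A=-1/4, B=1/4
∫ [-1/4· 1/(x-4)+1/4· 1/(x-8)] dx
=(1/4)[ln|x-8| - ln|x-4|]+C

Answer: (1/4)·ln|(x-8)/(x-4)|+C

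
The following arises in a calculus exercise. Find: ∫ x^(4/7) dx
Power rule: ∫ x^(4/7) dx = x^(11/7)/(11/7)+C

Answer: (7/11)·x^(11/7)+C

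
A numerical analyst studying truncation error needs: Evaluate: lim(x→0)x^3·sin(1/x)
Squeeze theorem: -|x^3| ≤ x^3·sin(1/x) ≤ |x^3|
Since x^3 → 0 as x → 0, by squeeze theorem the limit is 0

Answer: 0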